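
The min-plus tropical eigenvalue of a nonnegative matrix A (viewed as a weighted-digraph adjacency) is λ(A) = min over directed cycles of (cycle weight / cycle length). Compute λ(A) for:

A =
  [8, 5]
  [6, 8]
λ(A) = 11/2

Enumerate directed cycles and compute their means (weight / length). Sample:
  cycle 0 → 0: weight = 8, length = 1, mean = 8/1 ≈ 8.000
  cycle 1 → 1: weight = 8, length = 1, mean = 8/1 ≈ 8.000
  cycle 0 → 1 → 0: weight = 11, length = 2, mean = 11/2 ≈ 5.500
  cycle 1 → 0 → 1: weight = 11, length = 2, mean = 11/2 ≈ 5.500
Minimum mean = 5.500, attained e.g. along the cycle 0 → 1 → 0 with weight 11 and length 2. So λ(A) = 11/2 = 11/2.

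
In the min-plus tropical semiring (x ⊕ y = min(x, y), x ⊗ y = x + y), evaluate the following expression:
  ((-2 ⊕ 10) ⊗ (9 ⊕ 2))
((-2 ⊕ 10) ⊗ (9 ⊕ 2)) = 0

Expand innermost to outermost. Recall ⊕ takes the minimum of its arguments and ⊗ takes their sum. Working out the expression ((-2 ⊕ 10) ⊗ (9 ⊕ 2)) gives 0.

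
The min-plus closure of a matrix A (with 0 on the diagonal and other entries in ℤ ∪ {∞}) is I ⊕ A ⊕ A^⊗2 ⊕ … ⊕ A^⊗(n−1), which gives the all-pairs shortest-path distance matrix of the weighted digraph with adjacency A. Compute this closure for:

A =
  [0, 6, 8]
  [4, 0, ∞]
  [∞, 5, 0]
Closure =
  [0, 6, 8]
  [4, 0, 12]
  [9, 5, 0]

This is the Floyd-Warshall all-pairs shortest-path computation. For each intermediate vertex k = 0, 1, …, 2, update dist[i][j] ← min(dist[i][j], dist[i][k] + dist[k][j]). The final matrix gives, for each (i, j), the minimum total weight of any directed path from i to j (possibly empty when i = j).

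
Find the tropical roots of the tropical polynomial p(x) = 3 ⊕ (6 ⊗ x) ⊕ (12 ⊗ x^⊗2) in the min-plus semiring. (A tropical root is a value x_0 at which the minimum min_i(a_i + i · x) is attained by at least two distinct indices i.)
Roots: {-6, -3}

Each tropical root is a break point of the lower envelope of the lines y = a_i + i · x (there are 3 lines, with slopes 0, 1, ..., 2). Only the lines that attain the minimum somewhere contribute to roots; other lines are dominated. Here the surviving (envelope) indices are i = 2, i = 1, i = 0.
Intersections between consecutive envelope lines give the roots: for adjacent envelope indices i < j the intersection is x = (a_i − a_j) / (j − i). Reading off the sorted break points: {-6, -3}.
Verification: at each break x_0, at least two indices attain the minimum of min_i(a_i + i · x_0).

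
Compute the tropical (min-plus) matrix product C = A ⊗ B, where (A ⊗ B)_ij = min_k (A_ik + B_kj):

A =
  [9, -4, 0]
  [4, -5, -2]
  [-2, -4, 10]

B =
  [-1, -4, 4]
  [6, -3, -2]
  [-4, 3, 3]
A ⊗ B =
  [-4, -7, -6]
  [-6, -8, -7]
  [-3, -7, -6]

Apply the min-plus product entry-by-entry:
  C[0][0] = min over k of (A[0][0] + B[0][0] = 9 + -1 = 8, A[0][1] + B[1][0] = -4 + 6 = 2, A[0][2] + B[2][0] = 0 + -4 = -4) = -4 (attained at k = 2)
  C[0][1] = min over k of (A[0][0] + B[0][1] = 9 + -4 = 5, A[0][1] + B[1][1] = -4 + -3 = -7, A[0][2] + B[2][1] = 0 + 3 = 3) = -7 (attained at k = 1)
  C[0][2] = min over k of (A[0][0] + B[0][2] = 9 + 4 = 13, A[0][1] + B[1][2] = -4 + -2 = -6, A[0][2] + B[2][2] = 0 + 3 = 3) = -6 (attained at k = 1)
  C[1][0] = min over k of (A[1][0] + B[0][0] = 4 + -1 = 3, A[1][1] + B[1][0] = -5 + 6 = 1, A[1][2] + B[2][0] = -2 + -4 = -6) = -6 (attained at k = 2)
  C[1][1] = min over k of (A[1][0] + B[0][1] = 4 + -4 = 0, A[1][1] + B[1][1] = -5 + -3 = -8, A[1][2] + B[2][1] = -2 + 3 = 1) = -8 (attained at k = 1)
  C[1][2] = min over k of (A[1][0] + B[0][2] = 4 + 4 = 8, A[1][1] + B[1][2] = -5 + -2 = -7, A[1][2] + B[2][2] = -2 + 3 = 1) = -7 (attained at k = 1)
  C[2][0] = min over k of (A[2][0] + B[0][0] = -2 + -1 = -3, A[2][1] + B[1][0] = -4 + 6 = 2, A[2][2] + B[2][0] = 10 + -4 = 6) = -3 (attained at k = 0)
  C[2][1] = min over k of (A[2][0] + B[0][1] = -2 + -4 = -6, A[2][1] + B[1][1] = -4 + -3 = -7, A[2][2] + B[2][1] = 10 + 3 = 13) = -7 (attained at k = 1)
  C[2][2] = min over k of (A[2][0] + B[0][2] = -2 + 4 = 2, A[2][1] + B[1][2] = -4 + -2 = -6, A[2][2] + B[2][2] = 10 + 3 = 13) = -6 (attained at k = 1)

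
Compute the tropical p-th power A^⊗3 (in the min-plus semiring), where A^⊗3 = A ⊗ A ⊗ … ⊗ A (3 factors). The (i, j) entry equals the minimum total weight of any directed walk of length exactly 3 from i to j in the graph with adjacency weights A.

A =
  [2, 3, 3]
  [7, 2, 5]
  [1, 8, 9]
A^⊗3 =
  [6, 7, 7]
  [8, 6, 9]
  [5, 6, 6]

Each entry (A^⊗3)_ij equals the minimum over all length-3 walks i = v_0 → v_1 → … → v_3 = j of Σ_t A[v_t][v_{t+1}]. For example, for (i, j) = (0, 2) we minimise over 9 possible intermediate vertex sequences; the minimum is 7, attained along the walk 0 → 0 → 0 → 2.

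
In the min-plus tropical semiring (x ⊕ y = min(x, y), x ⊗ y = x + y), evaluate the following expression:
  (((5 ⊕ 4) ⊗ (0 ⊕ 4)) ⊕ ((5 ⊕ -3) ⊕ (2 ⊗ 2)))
(((5 ⊕ 4) ⊗ (0 ⊕ 4)) ⊕ ((5 ⊕ -3) ⊕ (2 ⊗ 2))) = -3

Expand innermost to outermost. Recall ⊕ takes the minimum of its arguments and ⊗ takes their sum. Working out the expression (((5 ⊕ 4) ⊗ (0 ⊕ 4)) ⊕ ((5 ⊕ -3) ⊕ (2 ⊗ 2))) gives -3.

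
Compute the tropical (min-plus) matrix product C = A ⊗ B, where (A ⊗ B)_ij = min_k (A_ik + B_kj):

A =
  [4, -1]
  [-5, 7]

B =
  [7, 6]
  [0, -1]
A ⊗ B =
  [-1, -2]
  [2, 1]

Apply the min-plus product entry-by-entry:
  C[0][0] = min over k of (A[0][0] + B[0][0] = 4 + 7 = 11, A[0][1] + B[1][0] = -1 + 0 = -1) = -1 (attained at k = 1)
  C[0][1] = min over k of (A[0][0] + B[0][1] = 4 + 6 = 10, A[0][1] + B[1][1] = -1 + -1 = -2) = -2 (attained at k = 1)
  C[1][0] = min over k of (A[1][0] + B[0][0] = -5 + 7 = 2, A[1][1] + B[1][0] = 7 + 0 = 7) = 2 (attained at k = 0)
  C[1][1] = min over k of (A[1][0] + B[0][1] = -5 + 6 = 1, A[1][1] + B[1][1] = 7 + -1 = 6) = 1 (attained at k = 0)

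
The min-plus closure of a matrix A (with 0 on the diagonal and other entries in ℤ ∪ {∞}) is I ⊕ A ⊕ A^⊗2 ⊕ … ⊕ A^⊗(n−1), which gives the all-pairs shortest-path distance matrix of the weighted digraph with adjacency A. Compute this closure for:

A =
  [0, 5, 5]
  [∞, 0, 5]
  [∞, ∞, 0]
Closure =
  [0, 5, 5]
  [∞, 0, 5]
  [∞, ∞, 0]

This is the Floyd-Warshall all-pairs shortest-path computation. For each intermediate vertex k = 0, 1, …, 2, update dist[i][j] ← min(dist[i][j], dist[i][k] + dist[k][j]). The final matrix gives, for each (i, j), the minimum total weight of any directed path from i to j (possibly empty when i = j).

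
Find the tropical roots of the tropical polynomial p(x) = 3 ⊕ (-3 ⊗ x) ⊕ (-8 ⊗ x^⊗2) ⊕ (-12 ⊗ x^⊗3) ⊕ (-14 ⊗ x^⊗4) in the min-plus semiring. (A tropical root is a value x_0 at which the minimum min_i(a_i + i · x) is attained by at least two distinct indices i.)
Roots: {2, 4, 5, 6}

Each tropical root is a break point of the lower envelope of the lines y = a_i + i · x (there are 5 lines, with slopes 0, 1, ..., 4). Only the lines that attain the minimum somewhere contribute to roots; other lines are dominated. Here the surviving (envelope) indices are i = 4, i = 3, i = 2, i = 1, i = 0.
Intersections between consecutive envelope lines give the roots: for adjacent envelope indices i < j the intersection is x = (a_i − a_j) / (j − i). Reading off the sorted break points: {2, 4, 5, 6}.
Verification: at each break x_0, at least two indices attain the minimum of min_i(a_i + i · x_0).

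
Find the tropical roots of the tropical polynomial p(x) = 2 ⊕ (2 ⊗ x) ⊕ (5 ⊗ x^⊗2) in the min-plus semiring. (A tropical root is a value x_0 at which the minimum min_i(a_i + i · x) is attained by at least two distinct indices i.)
Roots: {-3, 0}

Each tropical root is a break point of the lower envelope of the lines y = a_i + i · x (there are 3 lines, with slopes 0, 1, ..., 2). Only the lines that attain the minimum somewhere contribute to roots; other lines are dominated. Here the surviving (envelope) indices are i = 2, i = 1, i = 0.
Intersections between consecutive envelope lines give the roots: for adjacent envelope indices i < j the intersection is x = (a_i − a_j) / (j − i). Reading off the sorted break points: {-3, 0}.
Verification: at each break x_0, at least two indices attain the minimum of min_i(a_i + i · x_0).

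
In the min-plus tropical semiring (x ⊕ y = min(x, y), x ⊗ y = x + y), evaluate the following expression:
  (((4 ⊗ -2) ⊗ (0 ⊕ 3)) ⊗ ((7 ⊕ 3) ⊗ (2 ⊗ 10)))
(((4 ⊗ -2) ⊗ (0 ⊕ 3)) ⊗ ((7 ⊕ 3) ⊗ (2 ⊗ 10))) = 17

Expand innermost to outermost. Recall ⊕ takes the minimum of its arguments and ⊗ takes their sum. Working out the expression (((4 ⊗ -2) ⊗ (0 ⊕ 3)) ⊗ ((7 ⊕ 3) ⊗ (2 ⊗ 10))) gives 17.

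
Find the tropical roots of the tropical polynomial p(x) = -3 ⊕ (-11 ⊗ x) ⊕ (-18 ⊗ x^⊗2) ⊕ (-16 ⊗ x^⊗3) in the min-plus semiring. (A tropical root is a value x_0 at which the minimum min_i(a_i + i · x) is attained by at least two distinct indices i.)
Roots: {-2, 7, 8}

Each tropical root is a break point of the lower envelope of the lines y = a_i + i · x (there are 4 lines, with slopes 0, 1, ..., 3). Only the lines that attain the minimum somewhere contribute to roots; other lines are dominated. Here the surviving (envelope) indices are i = 3, i = 2, i = 1, i = 0.
Intersections between consecutive envelope lines give the roots: for adjacent envelope indices i < j the intersection is x = (a_i − a_j) / (j − i). Reading off the sorted break points: {-2, 7, 8}.
Verification: at each break x_0, at least two indices attain the minimum of min_i(a_i + i · x_0).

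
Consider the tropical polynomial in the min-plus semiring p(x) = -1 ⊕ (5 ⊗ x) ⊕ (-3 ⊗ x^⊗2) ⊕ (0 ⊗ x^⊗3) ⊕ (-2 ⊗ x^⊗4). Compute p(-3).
p(-3) = -14

A tropical monomial a ⊗ x^⊗i evaluates to a + i · x. Evaluating each term at x = -3:
  Term 0 contributes -1 + 0 · -3 = -1
  Term 1 contributes 5 + 1 · -3 = 2
  Term 2 contributes -3 + 2 · -3 = -9
  Term 3 contributes 0 + 3 · -3 = -9
  Term 4 contributes -2 + 4 · -3 = -14
p(-3) = ⊕ of these = min[-1, 2, -9, -9, -14] = -14.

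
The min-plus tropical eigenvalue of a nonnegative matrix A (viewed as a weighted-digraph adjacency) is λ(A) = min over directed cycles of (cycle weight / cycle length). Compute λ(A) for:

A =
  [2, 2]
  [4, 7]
λ(A) = 2

Enumerate directed cycles and compute their means (weight / length). Sample:
  cycle 0 → 0: weight = 2, length = 1, mean = 2/1 ≈ 2.000
  cycle 1 → 1: weight = 7, length = 1, mean = 7/1 ≈ 7.000
  cycle 0 → 1 → 0: weight = 6, length = 2, mean = 6/2 ≈ 3.000
  cycle 1 → 0 → 1: weight = 6, length = 2, mean = 6/2 ≈ 3.000
Minimum mean = 2.000, attained e.g. along the cycle 0 → 0 with weight 2 and length 1. So λ(A) = 2/1 = 2.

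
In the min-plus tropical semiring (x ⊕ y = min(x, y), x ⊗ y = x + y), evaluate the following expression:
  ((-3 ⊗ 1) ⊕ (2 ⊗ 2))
((-3 ⊗ 1) ⊕ (2 ⊗ 2)) = -2

Expand innermost to outermost. Recall ⊕ takes the minimum of its arguments and ⊗ takes their sum. Working out the expression ((-3 ⊗ 1) ⊕ (2 ⊗ 2)) gives -2.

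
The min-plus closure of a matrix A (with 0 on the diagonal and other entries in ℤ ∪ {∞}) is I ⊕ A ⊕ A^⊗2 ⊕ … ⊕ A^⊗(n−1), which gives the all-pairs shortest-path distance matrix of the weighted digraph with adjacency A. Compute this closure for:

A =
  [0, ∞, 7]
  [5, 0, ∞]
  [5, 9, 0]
Closure =
  [0, 16, 7]
  [5, 0, 12]
  [5, 9, 0]

This is the Floyd-Warshall all-pairs shortest-path computation. For each intermediate vertex k = 0, 1, …, 2, update dist[i][j] ← min(dist[i][j], dist[i][k] + dist[k][j]). The final matrix gives, for each (i, j), the minimum total weight of any directed path from i to j (possibly empty when i = j).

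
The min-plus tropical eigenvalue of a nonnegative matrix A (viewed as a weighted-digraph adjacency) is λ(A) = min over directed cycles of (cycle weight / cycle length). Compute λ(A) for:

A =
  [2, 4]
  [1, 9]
λ(A) = 2

Enumerate directed cycles and compute their means (weight / length). Sample:
  cycle 0 → 0: weight = 2, length = 1, mean = 2/1 ≈ 2.000
  cycle 1 → 1: weight = 9, length = 1, mean = 9/1 ≈ 9.000
  cycle 0 → 1 → 0: weight = 5, length = 2, mean = 5/2 ≈ 2.500
  cycle 1 → 0 → 1: weight = 5, length = 2, mean = 5/2 ≈ 2.500
Minimum mean = 2.000, attained e.g. along the cycle 0 → 0 with weight 2 and length 1. So λ(A) = 2/1 = 2.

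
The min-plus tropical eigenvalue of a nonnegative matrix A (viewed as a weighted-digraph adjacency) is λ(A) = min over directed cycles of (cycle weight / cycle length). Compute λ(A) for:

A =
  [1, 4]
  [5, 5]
λ(A) = 1

Enumerate directed cycles and compute their means (weight / length). Sample:
  cycle 0 → 0: weight = 1, length = 1, mean = 1/1 ≈ 1.000
  cycle 1 → 1: weight = 5, length = 1, mean = 5/1 ≈ 5.000
  cycle 0 → 1 → 0: weight = 9, length = 2, mean = 9/2 ≈ 4.500
  cycle 1 → 0 → 1: weight = 9, length = 2, mean = 9/2 ≈ 4.500
Minimum mean = 1.000, attained e.g. along the cycle 0 → 0 with weight 1 and length 1. So λ(A) = 1/1 = 1.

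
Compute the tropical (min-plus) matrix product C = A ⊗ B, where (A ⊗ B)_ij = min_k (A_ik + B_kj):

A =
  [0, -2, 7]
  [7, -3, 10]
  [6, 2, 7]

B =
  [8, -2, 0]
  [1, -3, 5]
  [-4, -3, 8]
A ⊗ B =
  [-1, -5, 0]
  [-2, -6, 2]
  [3, -1, 6]

Apply the min-plus product entry-by-entry:
  C[0][0] = min over k of (A[0][0] + B[0][0] = 0 + 8 = 8, A[0][1] + B[1][0] = -2 + 1 = -1, A[0][2] + B[2][0] = 7 + -4 = 3) = -1 (attained at k = 1)
  C[0][1] = min over k of (A[0][0] + B[0][1] = 0 + -2 = -2, A[0][1] + B[1][1] = -2 + -3 = -5, A[0][2] + B[2][1] = 7 + -3 = 4) = -5 (attained at k = 1)
  C[0][2] = min over k of (A[0][0] + B[0][2] = 0 + 0 = 0, A[0][1] + B[1][2] = -2 + 5 = 3, A[0][2] + B[2][2] = 7 + 8 = 15) = 0 (attained at k = 0)
  C[1][0] = min over k of (A[1][0] + B[0][0] = 7 + 8 = 15, A[1][1] + B[1][0] = -3 + 1 = -2, A[1][2] + B[2][0] = 10 + -4 = 6) = -2 (attained at k = 1)
  C[1][1] = min over k of (A[1][0] + B[0][1] = 7 + -2 = 5, A[1][1] + B[1][1] = -3 + -3 = -6, A[1][2] + B[2][1] = 10 + -3 = 7) = -6 (attained at k = 1)
  C[1][2] = min over k of (A[1][0] + B[0][2] = 7 + 0 = 7, A[1][1] + B[1][2] = -3 + 5 = 2, A[1][2] + B[2][2] = 10 + 8 = 18) = 2 (attained at k = 1)
  C[2][0] = min over k of (A[2][0] + B[0][0] = 6 + 8 = 14, A[2][1] + B[1][0] = 2 + 1 = 3, A[2][2] + B[2][0] = 7 + -4 = 3) = 3 (attained at k = 1)
  C[2][1] = min over k of (A[2][0] + B[0][1] = 6 + -2 = 4, A[2][1] + B[1][1] = 2 + -3 = -1, A[2][2] + B[2][1] = 7 + -3 = 4) = -1 (attained at k = 1)
  C[2][2] = min over k of (A[2][0] + B[0][2] = 6 + 0 = 6, A[2][1] + B[1][2] = 2 + 5 = 7, A[2][2] + B[2][2] = 7 + 8 = 15) = 6 (attained at k = 0)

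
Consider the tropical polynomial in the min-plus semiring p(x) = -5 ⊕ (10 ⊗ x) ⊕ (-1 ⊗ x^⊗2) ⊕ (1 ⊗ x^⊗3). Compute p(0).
p(0) = -5

A tropical monomial a ⊗ x^⊗i evaluates to a + i · x. Evaluating each term at x = 0:
  Term 0 contributes -5 + 0 · 0 = -5
  Term 1 contributes 10 + 1 · 0 = 10
  Term 2 contributes -1 + 2 · 0 = -1
  Term 3 contributes 1 + 3 · 0 = 1
p(0) = ⊕ of these = min[-5, 10, -1, 1] = -5.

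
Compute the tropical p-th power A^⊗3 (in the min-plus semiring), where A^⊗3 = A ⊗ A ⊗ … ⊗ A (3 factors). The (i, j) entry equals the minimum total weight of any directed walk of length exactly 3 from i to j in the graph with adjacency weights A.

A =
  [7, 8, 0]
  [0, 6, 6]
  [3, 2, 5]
A^⊗3 =
  [2, 7, 3]
  [3, 2, 5]
  [6, 5, 2]

Each entry (A^⊗3)_ij equals the minimum over all length-3 walks i = v_0 → v_1 → … → v_3 = j of Σ_t A[v_t][v_{t+1}]. For example, for (i, j) = (0, 2) we minimise over 9 possible intermediate vertex sequences; the minimum is 3, attained along the walk 0 → 2 → 0 → 2.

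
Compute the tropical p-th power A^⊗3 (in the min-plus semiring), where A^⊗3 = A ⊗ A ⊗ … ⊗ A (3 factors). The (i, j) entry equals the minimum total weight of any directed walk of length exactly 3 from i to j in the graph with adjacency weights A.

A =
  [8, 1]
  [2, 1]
A^⊗3 =
  [4, 3]
  [4, 3]

Each entry (A^⊗3)_ij equals the minimum over all length-3 walks i = v_0 → v_1 → … → v_3 = j of Σ_t A[v_t][v_{t+1}]. For example, for (i, j) = (0, 1) we minimise over 4 possible intermediate vertex sequences; the minimum is 3, attained along the walk 0 → 1 → 1 → 1.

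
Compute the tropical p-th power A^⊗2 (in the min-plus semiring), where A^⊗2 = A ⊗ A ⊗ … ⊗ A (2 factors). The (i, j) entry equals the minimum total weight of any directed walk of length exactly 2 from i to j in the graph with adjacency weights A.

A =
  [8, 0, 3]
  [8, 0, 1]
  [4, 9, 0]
A^⊗2 =
  [7, 0, 1]
  [5, 0, 1]
  [4, 4, 0]

Each entry (A^⊗2)_ij equals the minimum over all length-2 walks i = v_0 → v_1 → … → v_2 = j of Σ_t A[v_t][v_{t+1}]. For example, for (i, j) = (0, 2) we minimise over 3 possible intermediate vertex sequences; the minimum is 1, attained along the walk 0 → 1 → 2.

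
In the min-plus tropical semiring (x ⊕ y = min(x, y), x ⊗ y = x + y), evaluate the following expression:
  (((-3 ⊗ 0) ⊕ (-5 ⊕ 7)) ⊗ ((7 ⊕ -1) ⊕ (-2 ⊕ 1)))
(((-3 ⊗ 0) ⊕ (-5 ⊕ 7)) ⊗ ((7 ⊕ -1) ⊕ (-2 ⊕ 1))) = -7

Expand innermost to outermost. Recall ⊕ takes the minimum of its arguments and ⊗ takes their sum. Working out the expression (((-3 ⊗ 0) ⊕ (-5 ⊕ 7)) ⊗ ((7 ⊕ -1) ⊕ (-2 ⊕ 1))) gives -7.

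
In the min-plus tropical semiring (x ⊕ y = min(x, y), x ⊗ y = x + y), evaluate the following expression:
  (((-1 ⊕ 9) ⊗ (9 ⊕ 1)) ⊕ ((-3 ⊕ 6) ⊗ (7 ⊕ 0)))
(((-1 ⊕ 9) ⊗ (9 ⊕ 1)) ⊕ ((-3 ⊕ 6) ⊗ (7 ⊕ 0))) = -3

Expand innermost to outermost. Recall ⊕ takes the minimum of its arguments and ⊗ takes their sum. Working out the expression (((-1 ⊕ 9) ⊗ (9 ⊕ 1)) ⊕ ((-3 ⊕ 6) ⊗ (7 ⊕ 0))) gives -3.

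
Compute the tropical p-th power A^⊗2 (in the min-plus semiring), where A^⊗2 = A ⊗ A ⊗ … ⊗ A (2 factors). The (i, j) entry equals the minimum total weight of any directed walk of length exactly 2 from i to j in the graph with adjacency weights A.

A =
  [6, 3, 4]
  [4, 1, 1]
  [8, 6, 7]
A^⊗2 =
  [7, 4, 4]
  [5, 2, 2]
  [10, 7, 7]

Each entry (A^⊗2)_ij equals the minimum over all length-2 walks i = v_0 → v_1 → … → v_2 = j of Σ_t A[v_t][v_{t+1}]. For example, for (i, j) = (0, 2) we minimise over 3 possible intermediate vertex sequences; the minimum is 4, attained along the walk 0 → 1 → 2.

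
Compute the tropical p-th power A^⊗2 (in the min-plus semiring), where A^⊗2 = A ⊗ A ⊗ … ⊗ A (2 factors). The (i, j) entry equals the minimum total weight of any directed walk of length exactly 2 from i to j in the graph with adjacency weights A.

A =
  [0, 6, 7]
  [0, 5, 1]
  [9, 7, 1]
A^⊗2 =
  [0, 6, 7]
  [0, 6, 2]
  [7, 8, 2]

Each entry (A^⊗2)_ij equals the minimum over all length-2 walks i = v_0 → v_1 → … → v_2 = j of Σ_t A[v_t][v_{t+1}]. For example, for (i, j) = (0, 2) we minimise over 3 possible intermediate vertex sequences; the minimum is 7, attained along the walk 0 → 0 → 2.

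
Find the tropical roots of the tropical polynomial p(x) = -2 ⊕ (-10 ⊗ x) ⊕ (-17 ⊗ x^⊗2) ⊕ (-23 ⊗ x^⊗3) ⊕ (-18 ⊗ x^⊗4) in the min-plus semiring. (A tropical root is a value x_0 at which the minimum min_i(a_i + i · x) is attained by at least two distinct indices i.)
Roots: {-5, 6, 7, 8}

Each tropical root is a break point of the lower envelope of the lines y = a_i + i · x (there are 5 lines, with slopes 0, 1, ..., 4). Only the lines that attain the minimum somewhere contribute to roots; other lines are dominated. Here the surviving (envelope) indices are i = 4, i = 3, i = 2, i = 1, i = 0.
Intersections between consecutive envelope lines give the roots: for adjacent envelope indices i < j the intersection is x = (a_i − a_j) / (j − i). Reading off the sorted break points: {-5, 6, 7, 8}.
Verification: at each break x_0, at least two indices attain the minimum of min_i(a_i + i · x_0).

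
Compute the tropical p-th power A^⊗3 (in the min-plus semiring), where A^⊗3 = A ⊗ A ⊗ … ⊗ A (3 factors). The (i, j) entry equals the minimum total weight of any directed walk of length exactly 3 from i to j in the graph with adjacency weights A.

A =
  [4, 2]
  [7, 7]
A^⊗3 =
  [12, 10]
  [15, 13]

Each entry (A^⊗3)_ij equals the minimum over all length-3 walks i = v_0 → v_1 → … → v_3 = j of Σ_t A[v_t][v_{t+1}]. For example, for (i, j) = (0, 1) we minimise over 4 possible intermediate vertex sequences; the minimum is 10, attained along the walk 0 → 0 → 0 → 1.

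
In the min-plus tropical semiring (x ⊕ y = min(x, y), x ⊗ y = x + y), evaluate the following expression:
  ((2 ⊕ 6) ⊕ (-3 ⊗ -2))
((2 ⊕ 6) ⊕ (-3 ⊗ -2)) = -5

Expand innermost to outermost. Recall ⊕ takes the minimum of its arguments and ⊗ takes their sum. Working out the expression ((2 ⊕ 6) ⊕ (-3 ⊗ -2)) gives -5.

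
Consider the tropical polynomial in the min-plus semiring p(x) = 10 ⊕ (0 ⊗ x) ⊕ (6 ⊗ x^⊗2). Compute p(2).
p(2) = 2

A tropical monomial a ⊗ x^⊗i evaluates to a + i · x. Evaluating each term at x = 2:
  Term 0 contributes 10 + 0 · 2 = 10
  Term 1 contributes 0 + 1 · 2 = 2
  Term 2 contributes 6 + 2 · 2 = 10
p(2) = ⊕ of these = min[10, 2, 10] = 2.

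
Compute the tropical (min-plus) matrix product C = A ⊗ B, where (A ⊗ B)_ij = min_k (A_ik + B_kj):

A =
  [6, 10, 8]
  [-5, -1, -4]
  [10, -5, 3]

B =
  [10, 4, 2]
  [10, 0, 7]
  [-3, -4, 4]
A ⊗ B =
  [5, 4, 8]
  [-7, -8, -3]
  [0, -5, 2]

Apply the min-plus product entry-by-entry:
  C[0][0] = min over k of (A[0][0] + B[0][0] = 6 + 10 = 16, A[0][1] + B[1][0] = 10 + 10 = 20, A[0][2] + B[2][0] = 8 + -3 = 5) = 5 (attained at k = 2)
  C[0][1] = min over k of (A[0][0] + B[0][1] = 6 + 4 = 10, A[0][1] + B[1][1] = 10 + 0 = 10, A[0][2] + B[2][1] = 8 + -4 = 4) = 4 (attained at k = 2)
  C[0][2] = min over k of (A[0][0] + B[0][2] = 6 + 2 = 8, A[0][1] + B[1][2] = 10 + 7 = 17, A[0][2] + B[2][2] = 8 + 4 = 12) = 8 (attained at k = 0)
  C[1][0] = min over k of (A[1][0] + B[0][0] = -5 + 10 = 5, A[1][1] + B[1][0] = -1 + 10 = 9, A[1][2] + B[2][0] = -4 + -3 = -7) = -7 (attained at k = 2)
  C[1][1] = min over k of (A[1][0] + B[0][1] = -5 + 4 = -1, A[1][1] + B[1][1] = -1 + 0 = -1, A[1][2] + B[2][1] = -4 + -4 = -8) = -8 (attained at k = 2)
  C[1][2] = min over k of (A[1][0] + B[0][2] = -5 + 2 = -3, A[1][1] + B[1][2] = -1 + 7 = 6, A[1][2] + B[2][2] = -4 + 4 = 0) = -3 (attained at k = 0)
  C[2][0] = min over k of (A[2][0] + B[0][0] = 10 + 10 = 20, A[2][1] + B[1][0] = -5 + 10 = 5, A[2][2] + B[2][0] = 3 + -3 = 0) = 0 (attained at k = 2)
  C[2][1] = min over k of (A[2][0] + B[0][1] = 10 + 4 = 14, A[2][1] + B[1][1] = -5 + 0 = -5, A[2][2] + B[2][1] = 3 + -4 = -1) = -5 (attained at k = 1)
  C[2][2] = min over k of (A[2][0] + B[0][2] = 10 + 2 = 12, A[2][1] + B[1][2] = -5 + 7 = 2, A[2][2] + B[2][2] = 3 + 4 = 7) = 2 (attained at k = 1)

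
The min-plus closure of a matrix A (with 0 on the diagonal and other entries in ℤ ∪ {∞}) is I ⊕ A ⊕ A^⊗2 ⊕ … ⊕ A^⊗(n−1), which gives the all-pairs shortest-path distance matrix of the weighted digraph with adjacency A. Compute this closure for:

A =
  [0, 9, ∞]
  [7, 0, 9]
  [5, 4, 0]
Closure =
  [0, 9, 18]
  [7, 0, 9]
  [5, 4, 0]

This is the Floyd-Warshall all-pairs shortest-path computation. For each intermediate vertex k = 0, 1, …, 2, update dist[i][j] ← min(dist[i][j], dist[i][k] + dist[k][j]). The final matrix gives, for each (i, j), the minimum total weight of any directed path from i to j (possibly empty when i = j).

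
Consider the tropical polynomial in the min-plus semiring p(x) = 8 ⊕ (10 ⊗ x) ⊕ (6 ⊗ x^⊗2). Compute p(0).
p(0) = 6

A tropical monomial a ⊗ x^⊗i evaluates to a + i · x. Evaluating each term at x = 0:
  Term 0 contributes 8 + 0 · 0 = 8
  Term 1 contributes 10 + 1 · 0 = 10
  Term 2 contributes 6 + 2 · 0 = 6
p(0) = ⊕ of these = min[8, 10, 6] = 6.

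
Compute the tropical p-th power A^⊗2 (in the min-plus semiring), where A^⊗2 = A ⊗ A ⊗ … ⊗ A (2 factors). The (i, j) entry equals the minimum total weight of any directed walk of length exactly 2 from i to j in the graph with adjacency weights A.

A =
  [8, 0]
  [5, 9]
A^⊗2 =
  [5, 8]
  [13, 5]

Each entry (A^⊗2)_ij equals the minimum over all length-2 walks i = v_0 → v_1 → … → v_2 = j of Σ_t A[v_t][v_{t+1}]. For example, for (i, j) = (0, 1) we minimise over 2 possible intermediate vertex sequences; the minimum is 8, attained along the walk 0 → 0 → 1.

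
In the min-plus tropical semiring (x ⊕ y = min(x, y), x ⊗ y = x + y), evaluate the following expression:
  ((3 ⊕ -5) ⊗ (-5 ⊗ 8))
((3 ⊕ -5) ⊗ (-5 ⊗ 8)) = -2

Expand innermost to outermost. Recall ⊕ takes the minimum of its arguments and ⊗ takes their sum. Working out the expression ((3 ⊕ -5) ⊗ (-5 ⊗ 8)) gives -2.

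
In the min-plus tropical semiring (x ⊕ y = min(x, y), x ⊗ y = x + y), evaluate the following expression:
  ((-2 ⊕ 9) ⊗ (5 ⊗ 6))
((-2 ⊕ 9) ⊗ (5 ⊗ 6)) = 9

Expand innermost to outermost. Recall ⊕ takes the minimum of its arguments and ⊗ takes their sum. Working out the expression ((-2 ⊕ 9) ⊗ (5 ⊗ 6)) gives 9.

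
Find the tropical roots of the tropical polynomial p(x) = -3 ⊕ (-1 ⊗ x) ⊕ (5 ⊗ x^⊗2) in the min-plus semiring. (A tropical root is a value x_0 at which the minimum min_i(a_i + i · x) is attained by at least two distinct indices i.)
Roots: {-6, -2}

Each tropical root is a break point of the lower envelope of the lines y = a_i + i · x (there are 3 lines, with slopes 0, 1, ..., 2). Only the lines that attain the minimum somewhere contribute to roots; other lines are dominated. Here the surviving (envelope) indices are i = 2, i = 1, i = 0.
Intersections between consecutive envelope lines give the roots: for adjacent envelope indices i < j the intersection is x = (a_i − a_j) / (j − i). Reading off the sorted break points: {-6, -2}.
Verification: at each break x_0, at least two indices attain the minimum of min_i(a_i + i · x_0).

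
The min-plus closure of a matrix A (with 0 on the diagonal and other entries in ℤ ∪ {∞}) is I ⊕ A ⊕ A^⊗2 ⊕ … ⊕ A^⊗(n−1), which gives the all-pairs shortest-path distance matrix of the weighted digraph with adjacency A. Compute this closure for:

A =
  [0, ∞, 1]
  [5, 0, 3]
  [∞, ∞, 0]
Closure =
  [0, ∞, 1]
  [5, 0, 3]
  [∞, ∞, 0]

This is the Floyd-Warshall all-pairs shortest-path computation. For each intermediate vertex k = 0, 1, …, 2, update dist[i][j] ← min(dist[i][j], dist[i][k] + dist[k][j]). The final matrix gives, for each (i, j), the minimum total weight of any directed path from i to j (possibly empty when i = j).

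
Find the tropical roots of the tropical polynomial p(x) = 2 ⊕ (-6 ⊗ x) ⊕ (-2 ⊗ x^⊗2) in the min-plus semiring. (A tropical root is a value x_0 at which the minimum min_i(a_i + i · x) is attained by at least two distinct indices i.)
Roots: {-4, 8}

Each tropical root is a break point of the lower envelope of the lines y = a_i + i · x (there are 3 lines, with slopes 0, 1, ..., 2). Only the lines that attain the minimum somewhere contribute to roots; other lines are dominated. Here the surviving (envelope) indices are i = 2, i = 1, i = 0.
Intersections between consecutive envelope lines give the roots: for adjacent envelope indices i < j the intersection is x = (a_i − a_j) / (j − i). Reading off the sorted break points: {-4, 8}.
Verification: at each break x_0, at least two indices attain the minimum of min_i(a_i + i · x_0).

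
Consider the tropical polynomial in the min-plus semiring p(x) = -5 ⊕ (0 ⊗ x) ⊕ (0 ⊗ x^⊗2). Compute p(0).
p(0) = -5

A tropical monomial a ⊗ x^⊗i evaluates to a + i · x. Evaluating each term at x = 0:
  Term 0 contributes -5 + 0 · 0 = -5
  Term 1 contributes 0 + 1 · 0 = 0
  Term 2 contributes 0 + 2 · 0 = 0
p(0) = ⊕ of these = min[-5, 0, 0] = -5.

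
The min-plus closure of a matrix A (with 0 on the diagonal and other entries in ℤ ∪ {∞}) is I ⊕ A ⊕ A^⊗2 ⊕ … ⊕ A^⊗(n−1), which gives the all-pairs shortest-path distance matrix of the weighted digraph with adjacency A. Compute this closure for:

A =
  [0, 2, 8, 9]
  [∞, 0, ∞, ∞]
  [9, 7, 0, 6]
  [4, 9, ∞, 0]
Closure =
  [0, 2, 8, 9]
  [∞, 0, ∞, ∞]
  [9, 7, 0, 6]
  [4, 6, 12, 0]

This is the Floyd-Warshall all-pairs shortest-path computation. For each intermediate vertex k = 0, 1, …, 3, update dist[i][j] ← min(dist[i][j], dist[i][k] + dist[k][j]). The final matrix gives, for each (i, j), the minimum total weight of any directed path from i to j (possibly empty when i = j).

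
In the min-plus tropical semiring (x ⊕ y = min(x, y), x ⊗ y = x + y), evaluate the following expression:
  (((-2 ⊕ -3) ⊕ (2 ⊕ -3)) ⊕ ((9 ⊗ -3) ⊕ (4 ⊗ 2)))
(((-2 ⊕ -3) ⊕ (2 ⊕ -3)) ⊕ ((9 ⊗ -3) ⊕ (4 ⊗ 2))) = -3

Expand innermost to outermost. Recall ⊕ takes the minimum of its arguments and ⊗ takes their sum. Working out the expression (((-2 ⊕ -3) ⊕ (2 ⊕ -3)) ⊕ ((9 ⊗ -3) ⊕ (4 ⊗ 2))) gives -3.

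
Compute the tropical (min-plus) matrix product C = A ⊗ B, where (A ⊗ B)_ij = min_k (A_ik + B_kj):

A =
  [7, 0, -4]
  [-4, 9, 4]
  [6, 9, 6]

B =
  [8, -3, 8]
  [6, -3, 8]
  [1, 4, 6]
A ⊗ B =
  [-3, -3, 2]
  [4, -7, 4]
  [7, 3, 12]

Apply the min-plus product entry-by-entry:
  C[0][0] = min over k of (A[0][0] + B[0][0] = 7 + 8 = 15, A[0][1] + B[1][0] = 0 + 6 = 6, A[0][2] + B[2][0] = -4 + 1 = -3) = -3 (attained at k = 2)
  C[0][1] = min over k of (A[0][0] + B[0][1] = 7 + -3 = 4, A[0][1] + B[1][1] = 0 + -3 = -3, A[0][2] + B[2][1] = -4 + 4 = 0) = -3 (attained at k = 1)
  C[0][2] = min over k of (A[0][0] + B[0][2] = 7 + 8 = 15, A[0][1] + B[1][2] = 0 + 8 = 8, A[0][2] + B[2][2] = -4 + 6 = 2) = 2 (attained at k = 2)
  C[1][0] = min over k of (A[1][0] + B[0][0] = -4 + 8 = 4, A[1][1] + B[1][0] = 9 + 6 = 15, A[1][2] + B[2][0] = 4 + 1 = 5) = 4 (attained at k = 0)
  C[1][1] = min over k of (A[1][0] + B[0][1] = -4 + -3 = -7, A[1][1] + B[1][1] = 9 + -3 = 6, A[1][2] + B[2][1] = 4 + 4 = 8) = -7 (attained at k = 0)
  C[1][2] = min over k of (A[1][0] + B[0][2] = -4 + 8 = 4, A[1][1] + B[1][2] = 9 + 8 = 17, A[1][2] + B[2][2] = 4 + 6 = 10) = 4 (attained at k = 0)
  C[2][0] = min over k of (A[2][0] + B[0][0] = 6 + 8 = 14, A[2][1] + B[1][0] = 9 + 6 = 15, A[2][2] + B[2][0] = 6 + 1 = 7) = 7 (attained at k = 2)
  C[2][1] = min over k of (A[2][0] + B[0][1] = 6 + -3 = 3, A[2][1] + B[1][1] = 9 + -3 = 6, A[2][2] + B[2][1] = 6 + 4 = 10) = 3 (attained at k = 0)
  C[2][2] = min over k of (A[2][0] + B[0][2] = 6 + 8 = 14, A[2][1] + B[1][2] = 9 + 8 = 17, A[2][2] + B[2][2] = 6 + 6 = 12) = 12 (attained at k = 2)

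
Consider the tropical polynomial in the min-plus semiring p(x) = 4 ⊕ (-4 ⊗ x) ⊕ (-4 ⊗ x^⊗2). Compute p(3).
p(3) = -1

A tropical monomial a ⊗ x^⊗i evaluates to a + i · x. Evaluating each term at x = 3:
  Term 0 contributes 4 + 0 · 3 = 4
  Term 1 contributes -4 + 1 · 3 = -1
  Term 2 contributes -4 + 2 · 3 = 2
p(3) = ⊕ of these = min[4, -1, 2] = -1.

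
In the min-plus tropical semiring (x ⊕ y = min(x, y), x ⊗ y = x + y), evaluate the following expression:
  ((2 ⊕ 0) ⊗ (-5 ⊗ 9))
((2 ⊕ 0) ⊗ (-5 ⊗ 9)) = 4

Expand innermost to outermost. Recall ⊕ takes the minimum of its arguments and ⊗ takes their sum. Working out the expression ((2 ⊕ 0) ⊗ (-5 ⊗ 9)) gives 4.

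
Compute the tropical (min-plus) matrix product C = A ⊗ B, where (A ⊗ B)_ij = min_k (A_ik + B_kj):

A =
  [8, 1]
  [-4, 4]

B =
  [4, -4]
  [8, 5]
A ⊗ B =
  [9, 4]
  [0, -8]

Apply the min-plus product entry-by-entry:
  C[0][0] = min over k of (A[0][0] + B[0][0] = 8 + 4 = 12, A[0][1] + B[1][0] = 1 + 8 = 9) = 9 (attained at k = 1)
  C[0][1] = min over k of (A[0][0] + B[0][1] = 8 + -4 = 4, A[0][1] + B[1][1] = 1 + 5 = 6) = 4 (attained at k = 0)
  C[1][0] = min over k of (A[1][0] + B[0][0] = -4 + 4 = 0, A[1][1] + B[1][0] = 4 + 8 = 12) = 0 (attained at k = 0)
  C[1][1] = min over k of (A[1][0] + B[0][1] = -4 + -4 = -8, A[1][1] + B[1][1] = 4 + 5 = 9) = -8 (attained at k = 0)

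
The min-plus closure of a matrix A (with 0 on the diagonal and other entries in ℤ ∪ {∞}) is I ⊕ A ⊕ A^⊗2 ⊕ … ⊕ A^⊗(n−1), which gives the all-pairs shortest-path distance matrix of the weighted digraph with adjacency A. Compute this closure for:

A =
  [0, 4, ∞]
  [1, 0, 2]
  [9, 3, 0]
Closure =
  [0, 4, 6]
  [1, 0, 2]
  [4, 3, 0]

This is the Floyd-Warshall all-pairs shortest-path computation. For each intermediate vertex k = 0, 1, …, 2, update dist[i][j] ← min(dist[i][j], dist[i][k] + dist[k][j]). The final matrix gives, for each (i, j), the minimum total weight of any directed path from i to j (possibly empty when i = j).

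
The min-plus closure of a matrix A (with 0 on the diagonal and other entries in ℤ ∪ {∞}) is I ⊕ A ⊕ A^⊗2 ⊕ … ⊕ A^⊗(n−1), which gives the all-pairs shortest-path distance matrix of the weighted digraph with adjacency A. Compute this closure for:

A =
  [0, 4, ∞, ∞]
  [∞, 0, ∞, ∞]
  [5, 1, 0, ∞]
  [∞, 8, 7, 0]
Closure =
  [0, 4, ∞, ∞]
  [∞, 0, ∞, ∞]
  [5, 1, 0, ∞]
  [12, 8, 7, 0]

This is the Floyd-Warshall all-pairs shortest-path computation. For each intermediate vertex k = 0, 1, …, 3, update dist[i][j] ← min(dist[i][j], dist[i][k] + dist[k][j]). The final matrix gives, for each (i, j), the minimum total weight of any directed path from i to j (possibly empty when i = j).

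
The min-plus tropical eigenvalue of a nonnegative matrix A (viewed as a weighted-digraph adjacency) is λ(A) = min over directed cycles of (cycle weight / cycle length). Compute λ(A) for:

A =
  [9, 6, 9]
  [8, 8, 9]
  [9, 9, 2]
λ(A) = 2

Enumerate directed cycles and compute their means (weight / length). Sample:
  cycle 0 → 0: weight = 9, length = 1, mean = 9/1 ≈ 9.000
  cycle 1 → 1: weight = 8, length = 1, mean = 8/1 ≈ 8.000
  cycle 2 → 2: weight = 2, length = 1, mean = 2/1 ≈ 2.000
  cycle 0 → 1 → 0: weight = 14, length = 2, mean = 14/2 ≈ 7.000
  cycle 0 → 2 → 0: weight = 18, length = 2, mean = 18/2 ≈ 9.000
  cycle 1 → 0 → 1: weight = 14, length = 2, mean = 14/2 ≈ 7.000
Minimum mean = 2.000, attained e.g. along the cycle 2 → 2 with weight 2 and length 1. So λ(A) = 2/1 = 2.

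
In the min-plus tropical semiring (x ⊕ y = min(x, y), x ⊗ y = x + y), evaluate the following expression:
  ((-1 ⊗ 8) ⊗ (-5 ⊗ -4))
((-1 ⊗ 8) ⊗ (-5 ⊗ -4)) = -2

Expand innermost to outermost. Recall ⊕ takes the minimum of its arguments and ⊗ takes their sum. Working out the expression ((-1 ⊗ 8) ⊗ (-5 ⊗ -4)) gives -2.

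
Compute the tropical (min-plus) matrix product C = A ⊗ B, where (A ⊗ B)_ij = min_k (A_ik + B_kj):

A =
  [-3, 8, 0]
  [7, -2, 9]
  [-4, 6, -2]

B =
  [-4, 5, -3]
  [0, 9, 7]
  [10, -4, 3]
A ⊗ B =
  [-7, -4, -6]
  [-2, 5, 4]
  [-8, -6, -7]

Apply the min-plus product entry-by-entry:
  C[0][0] = min over k of (A[0][0] + B[0][0] = -3 + -4 = -7, A[0][1] + B[1][0] = 8 + 0 = 8, A[0][2] + B[2][0] = 0 + 10 = 10) = -7 (attained at k = 0)
  C[0][1] = min over k of (A[0][0] + B[0][1] = -3 + 5 = 2, A[0][1] + B[1][1] = 8 + 9 = 17, A[0][2] + B[2][1] = 0 + -4 = -4) = -4 (attained at k = 2)
  C[0][2] = min over k of (A[0][0] + B[0][2] = -3 + -3 = -6, A[0][1] + B[1][2] = 8 + 7 = 15, A[0][2] + B[2][2] = 0 + 3 = 3) = -6 (attained at k = 0)
  C[1][0] = min over k of (A[1][0] + B[0][0] = 7 + -4 = 3, A[1][1] + B[1][0] = -2 + 0 = -2, A[1][2] + B[2][0] = 9 + 10 = 19) = -2 (attained at k = 1)
  C[1][1] = min over k of (A[1][0] + B[0][1] = 7 + 5 = 12, A[1][1] + B[1][1] = -2 + 9 = 7, A[1][2] + B[2][1] = 9 + -4 = 5) = 5 (attained at k = 2)
  C[1][2] = min over k of (A[1][0] + B[0][2] = 7 + -3 = 4, A[1][1] + B[1][2] = -2 + 7 = 5, A[1][2] + B[2][2] = 9 + 3 = 12) = 4 (attained at k = 0)
  C[2][0] = min over k of (A[2][0] + B[0][0] = -4 + -4 = -8, A[2][1] + B[1][0] = 6 + 0 = 6, A[2][2] + B[2][0] = -2 + 10 = 8) = -8 (attained at k = 0)
  C[2][1] = min over k of (A[2][0] + B[0][1] = -4 + 5 = 1, A[2][1] + B[1][1] = 6 + 9 = 15, A[2][2] + B[2][1] = -2 + -4 = -6) = -6 (attained at k = 2)
  C[2][2] = min over k of (A[2][0] + B[0][2] = -4 + -3 = -7, A[2][1] + B[1][2] = 6 + 7 = 13, A[2][2] + B[2][2] = -2 + 3 = 1) = -7 (attained at k = 0)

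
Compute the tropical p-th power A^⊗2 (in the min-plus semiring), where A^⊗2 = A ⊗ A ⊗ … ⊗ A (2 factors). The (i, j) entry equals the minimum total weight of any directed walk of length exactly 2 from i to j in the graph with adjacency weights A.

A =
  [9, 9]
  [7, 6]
A^⊗2 =
  [16, 15]
  [13, 12]

Each entry (A^⊗2)_ij equals the minimum over all length-2 walks i = v_0 → v_1 → … → v_2 = j of Σ_t A[v_t][v_{t+1}]. For example, for (i, j) = (0, 1) we minimise over 2 possible intermediate vertex sequences; the minimum is 15, attained along the walk 0 → 1 → 1.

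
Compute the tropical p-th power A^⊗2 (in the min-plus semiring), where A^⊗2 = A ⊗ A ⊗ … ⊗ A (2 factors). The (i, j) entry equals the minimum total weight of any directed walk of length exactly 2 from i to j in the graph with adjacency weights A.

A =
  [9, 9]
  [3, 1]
A^⊗2 =
  [12, 10]
  [4, 2]

Each entry (A^⊗2)_ij equals the minimum over all length-2 walks i = v_0 → v_1 → … → v_2 = j of Σ_t A[v_t][v_{t+1}]. For example, for (i, j) = (0, 1) we minimise over 2 possible intermediate vertex sequences; the minimum is 10, attained along the walk 0 → 1 → 1.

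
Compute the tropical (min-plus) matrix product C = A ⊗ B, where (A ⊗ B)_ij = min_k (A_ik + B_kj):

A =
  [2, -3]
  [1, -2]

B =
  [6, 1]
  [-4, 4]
A ⊗ B =
  [-7, 1]
  [-6, 2]

Apply the min-plus product entry-by-entry:
  C[0][0] = min over k of (A[0][0] + B[0][0] = 2 + 6 = 8, A[0][1] + B[1][0] = -3 + -4 = -7) = -7 (attained at k = 1)
  C[0][1] = min over k of (A[0][0] + B[0][1] = 2 + 1 = 3, A[0][1] + B[1][1] = -3 + 4 = 1) = 1 (attained at k = 1)
  C[1][0] = min over k of (A[1][0] + B[0][0] = 1 + 6 = 7, A[1][1] + B[1][0] = -2 + -4 = -6) = -6 (attained at k = 1)
  C[1][1] = min over k of (A[1][0] + B[0][1] = 1 + 1 = 2, A[1][1] + B[1][1] = -2 + 4 = 2) = 2 (attained at k = 0)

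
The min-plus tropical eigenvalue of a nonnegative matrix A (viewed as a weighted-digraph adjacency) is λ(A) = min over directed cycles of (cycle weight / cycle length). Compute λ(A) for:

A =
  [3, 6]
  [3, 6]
λ(A) = 3

Enumerate directed cycles and compute their means (weight / length). Sample:
  cycle 0 → 0: weight = 3, length = 1, mean = 3/1 ≈ 3.000
  cycle 1 → 1: weight = 6, length = 1, mean = 6/1 ≈ 6.000
  cycle 0 → 1 → 0: weight = 9, length = 2, mean = 9/2 ≈ 4.500
  cycle 1 → 0 → 1: weight = 9, length = 2, mean = 9/2 ≈ 4.500
Minimum mean = 3.000, attained e.g. along the cycle 0 → 0 with weight 3 and length 1. So λ(A) = 3/1 = 3.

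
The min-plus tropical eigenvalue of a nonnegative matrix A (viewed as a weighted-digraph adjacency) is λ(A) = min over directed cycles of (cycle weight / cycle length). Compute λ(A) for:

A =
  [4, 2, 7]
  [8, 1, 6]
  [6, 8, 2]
λ(A) = 1

Enumerate directed cycles and compute their means (weight / length). Sample:
  cycle 0 → 0: weight = 4, length = 1, mean = 4/1 ≈ 4.000
  cycle 1 → 1: weight = 1, length = 1, mean = 1/1 ≈ 1.000
  cycle 2 → 2: weight = 2, length = 1, mean = 2/1 ≈ 2.000
  cycle 0 → 1 → 0: weight = 10, length = 2, mean = 10/2 ≈ 5.000
  cycle 0 → 2 → 0: weight = 13, length = 2, mean = 13/2 ≈ 6.500
  cycle 1 → 0 → 1: weight = 10, length = 2, mean = 10/2 ≈ 5.000
Minimum mean = 1.000, attained e.g. along the cycle 1 → 1 with weight 1 and length 1. So λ(A) = 1/1 = 1.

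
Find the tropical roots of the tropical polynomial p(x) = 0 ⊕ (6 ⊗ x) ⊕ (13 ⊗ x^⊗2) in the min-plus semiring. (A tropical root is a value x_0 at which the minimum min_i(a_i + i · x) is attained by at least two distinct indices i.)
Roots: {-7, -6}

Each tropical root is a break point of the lower envelope of the lines y = a_i + i · x (there are 3 lines, with slopes 0, 1, ..., 2). Only the lines that attain the minimum somewhere contribute to roots; other lines are dominated. Here the surviving (envelope) indices are i = 2, i = 1, i = 0.
Intersections between consecutive envelope lines give the roots: for adjacent envelope indices i < j the intersection is x = (a_i − a_j) / (j − i). Reading off the sorted break points: {-7, -6}.
Verification: at each break x_0, at least two indices attain the minimum of min_i(a_i + i · x_0).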